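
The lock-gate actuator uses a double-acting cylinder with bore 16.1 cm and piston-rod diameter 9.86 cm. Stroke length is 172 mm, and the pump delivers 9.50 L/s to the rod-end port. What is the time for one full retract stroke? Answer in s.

t ≈ 0.230 s

Rod-side annular area A_ann = π/4 × (16.1² − 9.86²) = 127.2 cm^2
Swept volume V = A × L; t = V / Q = A·L / Q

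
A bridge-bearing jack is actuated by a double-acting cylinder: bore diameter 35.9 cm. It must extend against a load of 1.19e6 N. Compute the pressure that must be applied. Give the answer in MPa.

Cap-side area A_cap = π/4 × (35.9 cm)² = 1012 cm^2
P = F / A = 1.19e6 N / A

P ≈ 11.8 MPa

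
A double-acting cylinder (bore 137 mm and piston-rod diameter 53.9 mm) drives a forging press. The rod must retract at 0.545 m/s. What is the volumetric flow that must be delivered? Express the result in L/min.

Rod-side annular area A_ann = π/4 × (137² − 53.9²) = 12460 mm^2
Q = A × v

Q ≈ 407 L/min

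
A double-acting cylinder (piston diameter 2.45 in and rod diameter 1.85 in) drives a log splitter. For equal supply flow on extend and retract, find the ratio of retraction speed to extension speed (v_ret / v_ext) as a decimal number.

v_ret/v_ext ≈ 2.33

Cap-side area A_cap = π/4 × (2.45 in)² = 4.714 in^2
Rod-side annular area A_ann = π/4 × (2.45² − 1.85²) = 2.026 in^2
For equal Q, v ∝ 1/A, so v_ret/v_ext = A_cap/A_ann.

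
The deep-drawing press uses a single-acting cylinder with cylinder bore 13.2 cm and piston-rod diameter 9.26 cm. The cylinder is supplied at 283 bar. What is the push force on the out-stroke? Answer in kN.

F ≈ 387 kN

Cap-side area A_cap = π/4 × (13.2 cm)² = 136.8 cm^2
F = P × A_cap = 283 bar × A_cap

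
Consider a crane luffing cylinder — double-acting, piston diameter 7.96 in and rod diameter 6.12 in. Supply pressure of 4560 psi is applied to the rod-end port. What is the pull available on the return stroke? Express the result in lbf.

F ≈ 92800 lbf

Rod-side annular area A_ann = π/4 × (7.96² − 6.12²) = 20.35 in^2
On retraction the pressure acts on the annular area (bore minus rod).
F = P × A_ann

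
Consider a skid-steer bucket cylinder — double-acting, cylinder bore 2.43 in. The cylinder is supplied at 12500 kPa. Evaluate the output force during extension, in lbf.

F ≈ 8410 lbf

Cap-side area A_cap = π/4 × (2.43 in)² = 4.638 in^2
F = P × A_cap = 12500 kPa × A_cap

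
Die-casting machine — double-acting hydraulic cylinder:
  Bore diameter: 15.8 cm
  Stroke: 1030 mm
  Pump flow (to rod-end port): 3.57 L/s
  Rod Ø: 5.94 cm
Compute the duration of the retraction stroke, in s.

Rod-side annular area A_ann = π/4 × (15.8² − 5.94²) = 168.4 cm^2
Swept volume V = A × L; t = V / Q = A·L / Q

t ≈ 4.86 s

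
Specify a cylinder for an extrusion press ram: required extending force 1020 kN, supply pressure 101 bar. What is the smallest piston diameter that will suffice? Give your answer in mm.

Extension force acts on the full piston face: F = P × (π/4)D².
D = √(4F / (πP)) = √(4 × 1020 kN / (π × 101 bar))

D ≈ 359 mm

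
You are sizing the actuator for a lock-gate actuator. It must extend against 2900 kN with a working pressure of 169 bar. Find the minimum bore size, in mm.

D ≈ 467 mm

Extension force acts on the full piston face: F = P × (π/4)D².
D = √(4F / (πP)) = √(4 × 2900 kN / (π × 169 bar))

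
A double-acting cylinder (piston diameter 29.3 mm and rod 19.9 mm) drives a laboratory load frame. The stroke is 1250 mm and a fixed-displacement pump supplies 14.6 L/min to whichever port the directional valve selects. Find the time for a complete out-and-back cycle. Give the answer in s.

t ≈ 5.33 s

Cap-side area A_cap = π/4 × (29.3 mm)² = 674.3 mm^2
Rod-side annular area A_ann = π/4 × (29.3² − 19.9²) = 363.2 mm^2
t_ext = A_cap·L/Q = 3.464 s
t_ret = A_ann·L/Q = 1.866 s
t_cycle = t_ext + t_ret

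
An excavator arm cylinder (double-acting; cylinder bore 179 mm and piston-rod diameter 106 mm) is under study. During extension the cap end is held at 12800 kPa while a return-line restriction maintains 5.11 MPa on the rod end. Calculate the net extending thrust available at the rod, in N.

Cap-side area A_cap = π/4 × (179 mm)² = 25160 mm^2
Rod-side annular area A_ann = π/4 × (179² − 106²) = 16340 mm^2
Net thrust = P_cap·A_cap − P_rod·A_ann = 3.221e5 N − 83500 N

F ≈ 2.39e5 N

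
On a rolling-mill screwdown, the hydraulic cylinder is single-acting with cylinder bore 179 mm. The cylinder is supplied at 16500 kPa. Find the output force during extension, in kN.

Cap-side area A_cap = π/4 × (179 mm)² = 25160 mm^2
F = P × A_cap = 16500 kPa × A_cap

F ≈ 415 kN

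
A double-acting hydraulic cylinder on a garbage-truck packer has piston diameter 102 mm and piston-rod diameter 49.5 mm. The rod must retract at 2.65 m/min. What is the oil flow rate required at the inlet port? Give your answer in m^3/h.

Rod-side annular area A_ann = π/4 × (102² − 49.5²) = 6247 mm^2
Q = A × v

Q ≈ 0.993 m^3/h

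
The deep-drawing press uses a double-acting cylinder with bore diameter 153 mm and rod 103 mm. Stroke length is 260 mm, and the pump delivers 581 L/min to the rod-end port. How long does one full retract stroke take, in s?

t ≈ 0.270 s

Rod-side annular area A_ann = π/4 × (153² − 103²) = 10050 mm^2
Swept volume V = A × L; t = V / Q = A·L / Q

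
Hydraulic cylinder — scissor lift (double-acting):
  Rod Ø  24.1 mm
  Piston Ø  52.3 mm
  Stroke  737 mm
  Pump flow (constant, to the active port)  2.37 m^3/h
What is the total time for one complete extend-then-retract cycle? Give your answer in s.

t ≈ 4.30 s

Cap-side area A_cap = π/4 × (52.3 mm)² = 2148 mm^2
Rod-side annular area A_ann = π/4 × (52.3² − 24.1²) = 1692 mm^2
t_ext = A_cap·L/Q = 2.405 s
t_ret = A_ann·L/Q = 1.894 s
t_cycle = t_ext + t_ret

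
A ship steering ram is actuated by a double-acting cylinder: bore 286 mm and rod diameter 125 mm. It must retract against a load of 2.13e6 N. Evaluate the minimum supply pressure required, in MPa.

Rod-side annular area A_ann = π/4 × (286² − 125²) = 51970 mm^2
Retraction: pressure acts on the annular area.
P = F / A = 2.13e6 N / A

P ≈ 41.0 MPa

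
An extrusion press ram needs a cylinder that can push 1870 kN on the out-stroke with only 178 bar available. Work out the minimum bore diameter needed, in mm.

Extension force acts on the full piston face: F = P × (π/4)D².
D = √(4F / (πP)) = √(4 × 1870 kN / (π × 178 bar))

D ≈ 366 mm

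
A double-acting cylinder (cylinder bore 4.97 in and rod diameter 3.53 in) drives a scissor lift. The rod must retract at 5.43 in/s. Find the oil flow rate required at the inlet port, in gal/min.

Q ≈ 13.6 gal/min

Rod-side annular area A_ann = π/4 × (4.97² − 3.53²) = 9.613 in^2
Q = A × v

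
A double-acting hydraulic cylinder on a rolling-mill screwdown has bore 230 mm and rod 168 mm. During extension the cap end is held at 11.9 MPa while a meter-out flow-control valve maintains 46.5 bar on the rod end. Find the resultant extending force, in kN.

Cap-side area A_cap = π/4 × (230 mm)² = 41550 mm^2
Rod-side annular area A_ann = π/4 × (230² − 168²) = 19380 mm^2
Net thrust = P_cap·A_cap − P_rod·A_ann = 494.4 kN − 90.12 kN

F ≈ 404 kN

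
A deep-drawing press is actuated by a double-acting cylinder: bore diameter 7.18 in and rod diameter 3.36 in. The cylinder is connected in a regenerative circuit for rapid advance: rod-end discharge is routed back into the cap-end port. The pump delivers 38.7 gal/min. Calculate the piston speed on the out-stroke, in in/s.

In regeneration the rod-end outflow joins the pump flow into the cap end, so the net volume the pump must supply per unit advance equals the rod cross-section area.
Rod cross-section A_rod = π/4 × (3.36 in)² = 8.867 in^2
v = Q_pump / A_rod

v ≈ 16.8 in/s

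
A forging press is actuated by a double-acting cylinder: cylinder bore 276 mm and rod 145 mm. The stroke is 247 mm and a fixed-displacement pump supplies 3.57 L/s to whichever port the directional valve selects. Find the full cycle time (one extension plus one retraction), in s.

t ≈ 7.14 s

Cap-side area A_cap = π/4 × (276 mm)² = 59830 mm^2
Rod-side annular area A_ann = π/4 × (276² − 145²) = 43320 mm^2
t_ext = A_cap·L/Q = 4.139 s
t_ret = A_ann·L/Q = 2.997 s
t_cycle = t_ext + t_ret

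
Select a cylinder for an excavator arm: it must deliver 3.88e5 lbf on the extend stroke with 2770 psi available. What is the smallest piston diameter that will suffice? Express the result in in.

Extension force acts on the full piston face: F = P × (π/4)D².
D = √(4F / (πP)) = √(4 × 3.88e5 lbf / (π × 2770 psi))

D ≈ 13.4 in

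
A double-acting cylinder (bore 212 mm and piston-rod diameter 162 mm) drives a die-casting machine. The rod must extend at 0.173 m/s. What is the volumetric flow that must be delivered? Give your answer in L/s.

Cap-side area A_cap = π/4 × (212 mm)² = 35300 mm^2
Q = A × v

Q ≈ 6.11 L/s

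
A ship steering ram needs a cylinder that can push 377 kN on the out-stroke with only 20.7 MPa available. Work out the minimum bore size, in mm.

D ≈ 152 mm

Extension force acts on the full piston face: F = P × (π/4)D².
D = √(4F / (πP)) = √(4 × 377 kN / (π × 20.7 MPa))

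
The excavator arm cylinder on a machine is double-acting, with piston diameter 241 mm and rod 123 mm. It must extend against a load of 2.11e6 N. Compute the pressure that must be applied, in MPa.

P ≈ 46.3 MPa

Cap-side area A_cap = π/4 × (241 mm)² = 45620 mm^2
P = F / A = 2.11e6 N / A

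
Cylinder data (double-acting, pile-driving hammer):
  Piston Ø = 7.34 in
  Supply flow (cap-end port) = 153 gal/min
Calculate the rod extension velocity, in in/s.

Cap-side area A_cap = π/4 × (7.34 in)² = 42.31 in^2
v = Q / A

v ≈ 13.9 in/s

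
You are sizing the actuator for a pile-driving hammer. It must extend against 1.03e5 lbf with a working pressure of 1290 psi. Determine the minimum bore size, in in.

Extension force acts on the full piston face: F = P × (π/4)D².
D = √(4F / (πP)) = √(4 × 1.03e5 lbf / (π × 1290 psi))

D ≈ 10.1 in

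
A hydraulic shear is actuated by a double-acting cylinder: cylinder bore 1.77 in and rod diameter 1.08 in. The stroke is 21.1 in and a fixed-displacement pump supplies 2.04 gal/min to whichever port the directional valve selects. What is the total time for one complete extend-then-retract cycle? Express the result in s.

t ≈ 10.8 s

Cap-side area A_cap = π/4 × (1.77 in)² = 2.461 in^2
Rod-side annular area A_ann = π/4 × (1.77² − 1.08²) = 1.544 in^2
t_ext = A_cap·L/Q = 6.610 s
t_ret = A_ann·L/Q = 4.149 s
t_cycle = t_ext + t_ret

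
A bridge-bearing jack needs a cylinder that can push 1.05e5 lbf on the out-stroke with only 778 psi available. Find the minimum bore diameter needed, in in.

Extension force acts on the full piston face: F = P × (π/4)D².
D = √(4F / (πP)) = √(4 × 1.05e5 lbf / (π × 778 psi))

D ≈ 13.1 in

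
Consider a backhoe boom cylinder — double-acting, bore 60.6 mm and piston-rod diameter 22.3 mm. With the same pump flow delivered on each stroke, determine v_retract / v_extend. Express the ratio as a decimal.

Cap-side area A_cap = π/4 × (60.6 mm)² = 2884 mm^2
Rod-side annular area A_ann = π/4 × (60.6² − 22.3²) = 2494 mm^2
For equal Q, v ∝ 1/A, so v_ret/v_ext = A_cap/A_ann.

v_ret/v_ext ≈ 1.16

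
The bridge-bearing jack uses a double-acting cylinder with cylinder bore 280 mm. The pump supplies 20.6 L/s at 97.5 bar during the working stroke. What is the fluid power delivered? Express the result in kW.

Hydraulic power = P × Q

W ≈ 201 kW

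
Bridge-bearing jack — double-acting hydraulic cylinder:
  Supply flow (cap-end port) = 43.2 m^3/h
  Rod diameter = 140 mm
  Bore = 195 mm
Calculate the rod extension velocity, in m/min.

Cap-side area A_cap = π/4 × (195 mm)² = 29860 mm^2
v = Q / A

v ≈ 24.1 m/min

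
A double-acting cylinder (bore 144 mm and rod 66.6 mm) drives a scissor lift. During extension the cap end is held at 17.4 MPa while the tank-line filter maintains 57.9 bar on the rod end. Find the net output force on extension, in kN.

Cap-side area A_cap = π/4 × (144 mm)² = 16290 mm^2
Rod-side annular area A_ann = π/4 × (144² − 66.6²) = 12800 mm^2
Net thrust = P_cap·A_cap − P_rod·A_ann = 283.4 kN − 74.13 kN

F ≈ 209 kN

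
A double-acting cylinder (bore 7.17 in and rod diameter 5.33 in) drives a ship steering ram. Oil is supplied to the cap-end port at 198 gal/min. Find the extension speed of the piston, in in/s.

v ≈ 18.9 in/s

Cap-side area A_cap = π/4 × (7.17 in)² = 40.38 in^2
v = Q / A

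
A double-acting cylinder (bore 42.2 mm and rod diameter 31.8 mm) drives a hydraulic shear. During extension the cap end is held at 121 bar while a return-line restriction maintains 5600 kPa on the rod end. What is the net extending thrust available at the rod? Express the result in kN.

F ≈ 13.5 kN

Cap-side area A_cap = π/4 × (42.2 mm)² = 1399 mm^2
Rod-side annular area A_ann = π/4 × (42.2² − 31.8²) = 604.4 mm^2
Net thrust = P_cap·A_cap − P_rod·A_ann = 16.92 kN − 3.385 kN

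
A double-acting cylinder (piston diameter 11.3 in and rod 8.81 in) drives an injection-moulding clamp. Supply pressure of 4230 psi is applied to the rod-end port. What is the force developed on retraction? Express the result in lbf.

Rod-side annular area A_ann = π/4 × (11.3² − 8.81²) = 39.33 in^2
On retraction the pressure acts on the annular area (bore minus rod).
F = P × A_ann

F ≈ 1.66e5 lbf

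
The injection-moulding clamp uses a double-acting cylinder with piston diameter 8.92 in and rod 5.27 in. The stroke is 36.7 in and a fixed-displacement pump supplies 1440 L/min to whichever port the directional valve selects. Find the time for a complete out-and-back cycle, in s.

Cap-side area A_cap = π/4 × (8.92 in)² = 62.49 in^2
Rod-side annular area A_ann = π/4 × (8.92² − 5.27²) = 40.68 in^2
t_ext = A_cap·L/Q = 1.566 s
t_ret = A_ann·L/Q = 1.019 s
t_cycle = t_ext + t_ret

t ≈ 2.59 s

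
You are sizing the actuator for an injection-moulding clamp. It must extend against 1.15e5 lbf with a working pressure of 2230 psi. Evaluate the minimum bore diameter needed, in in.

Extension force acts on the full piston face: F = P × (π/4)D².
D = √(4F / (πP)) = √(4 × 1.15e5 lbf / (π × 2230 psi))

D ≈ 8.10 in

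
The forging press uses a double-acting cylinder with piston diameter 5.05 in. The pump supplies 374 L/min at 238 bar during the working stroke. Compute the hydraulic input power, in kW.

Hydraulic power = P × Q

W ≈ 148 kW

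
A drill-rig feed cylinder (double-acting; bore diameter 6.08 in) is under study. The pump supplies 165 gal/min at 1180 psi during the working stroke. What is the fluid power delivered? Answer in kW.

W ≈ 84.7 kW

Hydraulic power = P × Q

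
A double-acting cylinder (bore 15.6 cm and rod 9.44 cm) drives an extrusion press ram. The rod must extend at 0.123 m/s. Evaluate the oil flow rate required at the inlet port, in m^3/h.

Q ≈ 8.46 m^3/h

Cap-side area A_cap = π/4 × (15.6 cm)² = 191.1 cm^2
Q = A × v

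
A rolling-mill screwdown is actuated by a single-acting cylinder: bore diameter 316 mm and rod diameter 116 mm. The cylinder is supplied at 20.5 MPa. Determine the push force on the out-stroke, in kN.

F ≈ 1610 kN

Cap-side area A_cap = π/4 × (316 mm)² = 78430 mm^2
F = P × A_cap = 20.5 MPa × A_cap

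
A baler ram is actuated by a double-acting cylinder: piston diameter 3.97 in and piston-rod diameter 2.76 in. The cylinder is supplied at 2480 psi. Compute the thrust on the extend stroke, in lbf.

Cap-side area A_cap = π/4 × (3.97 in)² = 12.38 in^2
F = P × A_cap = 2480 psi × A_cap

F ≈ 30700 lbf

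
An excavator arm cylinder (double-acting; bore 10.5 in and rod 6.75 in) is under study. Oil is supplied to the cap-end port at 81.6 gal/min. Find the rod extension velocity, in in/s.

Cap-side area A_cap = π/4 × (10.5 in)² = 86.59 in^2
v = Q / A

v ≈ 3.63 in/s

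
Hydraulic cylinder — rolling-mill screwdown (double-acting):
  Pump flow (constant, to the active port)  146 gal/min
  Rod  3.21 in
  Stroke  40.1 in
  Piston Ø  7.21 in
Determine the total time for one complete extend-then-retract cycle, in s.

Cap-side area A_cap = π/4 × (7.21 in)² = 40.83 in^2
Rod-side annular area A_ann = π/4 × (7.21² − 3.21²) = 32.74 in^2
t_ext = A_cap·L/Q = 2.913 s
t_ret = A_ann·L/Q = 2.335 s
t_cycle = t_ext + t_ret

t ≈ 5.25 s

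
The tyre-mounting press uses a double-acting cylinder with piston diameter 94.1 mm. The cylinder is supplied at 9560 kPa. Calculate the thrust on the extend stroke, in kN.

F ≈ 66.5 kN

Cap-side area A_cap = π/4 × (94.1 mm)² = 6955 mm^2
F = P × A_cap = 9560 kPa × A_cap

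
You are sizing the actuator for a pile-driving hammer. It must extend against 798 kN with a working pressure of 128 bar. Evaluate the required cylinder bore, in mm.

D ≈ 282 mm

Extension force acts on the full piston face: F = P × (π/4)D².
D = √(4F / (πP)) = √(4 × 798 kN / (π × 128 bar))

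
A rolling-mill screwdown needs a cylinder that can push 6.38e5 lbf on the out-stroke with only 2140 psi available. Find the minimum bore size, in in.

D ≈ 19.5 in

Extension force acts on the full piston face: F = P × (π/4)D².
D = √(4F / (πP)) = √(4 × 6.38e5 lbf / (π × 2140 psi))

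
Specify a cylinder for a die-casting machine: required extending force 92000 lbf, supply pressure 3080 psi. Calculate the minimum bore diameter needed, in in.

Extension force acts on the full piston face: F = P × (π/4)D².
D = √(4F / (πP)) = √(4 × 92000 lbf / (π × 3080 psi))

D ≈ 6.17 in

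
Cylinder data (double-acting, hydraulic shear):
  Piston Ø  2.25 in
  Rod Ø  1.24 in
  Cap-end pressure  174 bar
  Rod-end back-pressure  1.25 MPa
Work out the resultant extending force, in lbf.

Cap-side area A_cap = π/4 × (2.25 in)² = 3.976 in^2
Rod-side annular area A_ann = π/4 × (2.25² − 1.24²) = 2.768 in^2
Net thrust = P_cap·A_cap − P_rod·A_ann = 10030 lbf − 501.9 lbf

F ≈ 9530 lbf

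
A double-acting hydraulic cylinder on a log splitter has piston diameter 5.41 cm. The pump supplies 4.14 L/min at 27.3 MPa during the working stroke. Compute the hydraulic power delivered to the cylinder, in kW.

W ≈ 1.88 kW

Hydraulic power = P × Q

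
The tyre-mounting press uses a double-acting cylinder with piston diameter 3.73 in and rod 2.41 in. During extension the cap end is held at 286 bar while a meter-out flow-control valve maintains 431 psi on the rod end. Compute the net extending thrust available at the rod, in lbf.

Cap-side area A_cap = π/4 × (3.73 in)² = 10.93 in^2
Rod-side annular area A_ann = π/4 × (3.73² − 2.41²) = 6.365 in^2
Net thrust = P_cap·A_cap − P_rod·A_ann = 45330 lbf − 2744 lbf

F ≈ 42600 lbf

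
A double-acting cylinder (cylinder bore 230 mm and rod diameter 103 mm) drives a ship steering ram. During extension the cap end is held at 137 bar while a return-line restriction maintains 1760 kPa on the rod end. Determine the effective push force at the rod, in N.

Cap-side area A_cap = π/4 × (230 mm)² = 41550 mm^2
Rod-side annular area A_ann = π/4 × (230² − 103²) = 33220 mm^2
Net thrust = P_cap·A_cap − P_rod·A_ann = 5.692e5 N − 58460 N

F ≈ 5.11e5 N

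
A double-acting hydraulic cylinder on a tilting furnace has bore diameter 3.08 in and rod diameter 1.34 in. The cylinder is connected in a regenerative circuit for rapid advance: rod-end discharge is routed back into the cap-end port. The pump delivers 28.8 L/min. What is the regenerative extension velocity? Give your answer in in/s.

In regeneration the rod-end outflow joins the pump flow into the cap end, so the net volume the pump must supply per unit advance equals the rod cross-section area.
Rod cross-section A_rod = π/4 × (1.34 in)² = 1.410 in^2
v = Q_pump / A_rod

v ≈ 20.8 in/s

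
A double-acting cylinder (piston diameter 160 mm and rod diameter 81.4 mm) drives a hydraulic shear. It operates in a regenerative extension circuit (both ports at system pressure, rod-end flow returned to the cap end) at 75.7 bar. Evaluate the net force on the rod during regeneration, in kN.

F ≈ 39.4 kN

With equal pressure on both faces, forces on the annular region cancel; the net push is pressure × rod cross-section.
Rod cross-section A_rod = π/4 × (81.4 mm)² = 5204 mm^2
F = P × A_rod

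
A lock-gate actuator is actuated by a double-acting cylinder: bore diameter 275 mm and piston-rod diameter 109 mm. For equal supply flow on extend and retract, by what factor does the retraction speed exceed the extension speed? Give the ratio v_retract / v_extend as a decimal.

Cap-side area A_cap = π/4 × (275 mm)² = 59400 mm^2
Rod-side annular area A_ann = π/4 × (275² − 109²) = 50060 mm^2
For equal Q, v ∝ 1/A, so v_ret/v_ext = A_cap/A_ann.

v_ret/v_ext ≈ 1.19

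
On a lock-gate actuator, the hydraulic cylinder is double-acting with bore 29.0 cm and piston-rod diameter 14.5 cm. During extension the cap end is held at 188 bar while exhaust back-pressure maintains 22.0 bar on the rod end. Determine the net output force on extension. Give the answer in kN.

Cap-side area A_cap = π/4 × (29.0 cm)² = 660.5 cm^2
Rod-side annular area A_ann = π/4 × (29.0² − 14.5²) = 495.4 cm^2
Net thrust = P_cap·A_cap − P_rod·A_ann = 1242 kN − 109.0 kN

F ≈ 1130 kN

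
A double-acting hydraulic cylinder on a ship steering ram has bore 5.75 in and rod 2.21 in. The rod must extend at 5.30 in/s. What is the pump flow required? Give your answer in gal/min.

Q ≈ 35.7 gal/min

Cap-side area A_cap = π/4 × (5.75 in)² = 25.97 in^2
Q = A × v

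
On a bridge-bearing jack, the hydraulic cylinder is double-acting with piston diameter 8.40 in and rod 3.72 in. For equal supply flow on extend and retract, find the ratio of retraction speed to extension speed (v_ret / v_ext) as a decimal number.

v_ret/v_ext ≈ 1.24

Cap-side area A_cap = π/4 × (8.40 in)² = 55.42 in^2
Rod-side annular area A_ann = π/4 × (8.40² − 3.72²) = 44.55 in^2
For equal Q, v ∝ 1/A, so v_ret/v_ext = A_cap/A_ann.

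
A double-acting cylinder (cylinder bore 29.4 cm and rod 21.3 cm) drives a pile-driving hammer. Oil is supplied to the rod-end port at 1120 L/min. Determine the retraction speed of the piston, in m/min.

v ≈ 34.7 m/min

Rod-side annular area A_ann = π/4 × (29.4² − 21.3²) = 322.5 cm^2
Flow into the rod-end port fills the annular volume.
v = Q / A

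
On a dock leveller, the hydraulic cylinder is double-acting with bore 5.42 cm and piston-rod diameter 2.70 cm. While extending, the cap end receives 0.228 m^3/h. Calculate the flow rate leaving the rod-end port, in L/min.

Cap-side area A_cap = π/4 × (5.42 cm)² = 23.07 cm^2
Rod-side annular area A_ann = π/4 × (5.42² − 2.70²) = 17.35 cm^2
Piston speed v = Q_in/A_cap; rod-end outflow Q_out = v × A_ann = Q_in × A_ann/A_cap.

Q_out ≈ 2.86 L/min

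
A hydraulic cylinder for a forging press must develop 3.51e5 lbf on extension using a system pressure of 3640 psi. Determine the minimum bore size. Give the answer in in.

D ≈ 11.1 in

Extension force acts on the full piston face: F = P × (π/4)D².
D = √(4F / (πP)) = √(4 × 3.51e5 lbf / (π × 3640 psi))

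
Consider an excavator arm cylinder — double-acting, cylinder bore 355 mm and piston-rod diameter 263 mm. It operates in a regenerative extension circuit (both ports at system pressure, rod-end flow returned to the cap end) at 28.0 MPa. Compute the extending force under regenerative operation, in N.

With equal pressure on both faces, forces on the annular region cancel; the net push is pressure × rod cross-section.
Rod cross-section A_rod = π/4 × (263 mm)² = 54330 mm^2
F = P × A_rod

F ≈ 1.52e6 N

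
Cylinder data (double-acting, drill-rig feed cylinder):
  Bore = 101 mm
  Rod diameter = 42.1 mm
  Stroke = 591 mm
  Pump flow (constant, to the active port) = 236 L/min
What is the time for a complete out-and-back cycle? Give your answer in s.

t ≈ 2.20 s

Cap-side area A_cap = π/4 × (101 mm)² = 8012 mm^2
Rod-side annular area A_ann = π/4 × (101² − 42.1²) = 6620 mm^2
t_ext = A_cap·L/Q = 1.204 s
t_ret = A_ann·L/Q = 0.9947 s
t_cycle = t_ext + t_ret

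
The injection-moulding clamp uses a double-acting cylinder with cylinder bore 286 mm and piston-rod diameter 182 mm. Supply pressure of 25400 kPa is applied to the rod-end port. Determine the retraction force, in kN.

F ≈ 971 kN

Rod-side annular area A_ann = π/4 × (286² − 182²) = 38230 mm^2
On retraction the pressure acts on the annular area (bore minus rod).
F = P × A_ann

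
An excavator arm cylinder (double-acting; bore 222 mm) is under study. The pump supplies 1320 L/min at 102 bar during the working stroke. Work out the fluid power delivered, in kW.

Hydraulic power = P × Q

W ≈ 224 kW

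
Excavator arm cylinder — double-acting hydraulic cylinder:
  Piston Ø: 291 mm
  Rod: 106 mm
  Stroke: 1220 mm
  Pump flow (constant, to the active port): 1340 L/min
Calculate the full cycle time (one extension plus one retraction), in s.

Cap-side area A_cap = π/4 × (291 mm)² = 66510 mm^2
Rod-side annular area A_ann = π/4 × (291² − 106²) = 57680 mm^2
t_ext = A_cap·L/Q = 3.633 s
t_ret = A_ann·L/Q = 3.151 s
t_cycle = t_ext + t_ret

t ≈ 6.78 s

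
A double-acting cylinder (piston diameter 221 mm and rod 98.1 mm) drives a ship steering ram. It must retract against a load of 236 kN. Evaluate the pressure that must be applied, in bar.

Rod-side annular area A_ann = π/4 × (221² − 98.1²) = 30800 mm^2
Retraction: pressure acts on the annular area.
P = F / A = 236 kN / A

P ≈ 76.6 bar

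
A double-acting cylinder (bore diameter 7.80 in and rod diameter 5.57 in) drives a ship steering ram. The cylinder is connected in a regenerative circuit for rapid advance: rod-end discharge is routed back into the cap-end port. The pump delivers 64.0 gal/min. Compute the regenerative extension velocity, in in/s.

In regeneration the rod-end outflow joins the pump flow into the cap end, so the net volume the pump must supply per unit advance equals the rod cross-section area.
Rod cross-section A_rod = π/4 × (5.57 in)² = 24.37 in^2
v = Q_pump / A_rod

v ≈ 10.1 in/s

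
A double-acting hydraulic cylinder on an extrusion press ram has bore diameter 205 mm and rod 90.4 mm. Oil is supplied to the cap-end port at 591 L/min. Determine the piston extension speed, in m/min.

v ≈ 17.9 m/min

Cap-side area A_cap = π/4 × (205 mm)² = 33010 mm^2
v = Q / A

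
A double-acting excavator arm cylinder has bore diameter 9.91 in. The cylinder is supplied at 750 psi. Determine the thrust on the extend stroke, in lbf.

Cap-side area A_cap = π/4 × (9.91 in)² = 77.13 in^2
F = P × A_cap = 750 psi × A_cap

F ≈ 57800 lbf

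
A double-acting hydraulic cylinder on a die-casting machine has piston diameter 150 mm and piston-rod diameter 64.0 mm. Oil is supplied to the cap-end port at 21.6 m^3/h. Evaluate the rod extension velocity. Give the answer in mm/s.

Cap-side area A_cap = π/4 × (150 mm)² = 17670 mm^2
v = Q / A

v ≈ 340 mm/s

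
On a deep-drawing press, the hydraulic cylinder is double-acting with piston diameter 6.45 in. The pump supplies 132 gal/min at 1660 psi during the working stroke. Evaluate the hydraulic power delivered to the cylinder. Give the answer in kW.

Hydraulic power = P × Q

W ≈ 95.3 kW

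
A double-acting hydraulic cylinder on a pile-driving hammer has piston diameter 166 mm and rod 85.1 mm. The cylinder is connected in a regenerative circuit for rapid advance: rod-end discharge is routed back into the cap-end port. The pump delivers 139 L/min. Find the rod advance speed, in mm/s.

v ≈ 407 mm/s

In regeneration the rod-end outflow joins the pump flow into the cap end, so the net volume the pump must supply per unit advance equals the rod cross-section area.
Rod cross-section A_rod = π/4 × (85.1 mm)² = 5688 mm^2
v = Q_pump / A_rod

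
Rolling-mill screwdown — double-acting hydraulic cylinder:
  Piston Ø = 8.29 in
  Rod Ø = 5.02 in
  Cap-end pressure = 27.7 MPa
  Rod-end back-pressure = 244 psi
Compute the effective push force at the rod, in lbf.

F ≈ 2.09e5 lbf

Cap-side area A_cap = π/4 × (8.29 in)² = 53.98 in^2
Rod-side annular area A_ann = π/4 × (8.29² − 5.02²) = 34.18 in^2
Net thrust = P_cap·A_cap − P_rod·A_ann = 2.169e5 lbf − 8341 lbf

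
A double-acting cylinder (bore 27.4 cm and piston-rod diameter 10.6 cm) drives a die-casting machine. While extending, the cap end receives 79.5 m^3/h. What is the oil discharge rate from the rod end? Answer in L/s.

Cap-side area A_cap = π/4 × (27.4 cm)² = 589.6 cm^2
Rod-side annular area A_ann = π/4 × (27.4² − 10.6²) = 501.4 cm^2
Piston speed v = Q_in/A_cap; rod-end outflow Q_out = v × A_ann = Q_in × A_ann/A_cap.

Q_out ≈ 18.8 L/s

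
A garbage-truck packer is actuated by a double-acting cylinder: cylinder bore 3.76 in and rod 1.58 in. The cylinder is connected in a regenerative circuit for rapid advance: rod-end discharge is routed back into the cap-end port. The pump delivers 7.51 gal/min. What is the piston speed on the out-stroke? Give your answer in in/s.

v ≈ 14.7 in/s

In regeneration the rod-end outflow joins the pump flow into the cap end, so the net volume the pump must supply per unit advance equals the rod cross-section area.
Rod cross-section A_rod = π/4 × (1.58 in)² = 1.961 in^2
v = Q_pump / A_rod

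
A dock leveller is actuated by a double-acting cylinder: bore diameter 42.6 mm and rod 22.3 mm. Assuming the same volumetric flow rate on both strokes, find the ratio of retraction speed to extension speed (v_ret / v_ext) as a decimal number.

v_ret/v_ext ≈ 1.38

Cap-side area A_cap = π/4 × (42.6 mm)² = 1425 mm^2
Rod-side annular area A_ann = π/4 × (42.6² − 22.3²) = 1035 mm^2
For equal Q, v ∝ 1/A, so v_ret/v_ext = A_cap/A_ann.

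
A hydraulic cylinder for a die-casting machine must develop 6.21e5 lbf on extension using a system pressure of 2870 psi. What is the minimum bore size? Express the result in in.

Extension force acts on the full piston face: F = P × (π/4)D².
D = √(4F / (πP)) = √(4 × 6.21e5 lbf / (π × 2870 psi))

D ≈ 16.6 in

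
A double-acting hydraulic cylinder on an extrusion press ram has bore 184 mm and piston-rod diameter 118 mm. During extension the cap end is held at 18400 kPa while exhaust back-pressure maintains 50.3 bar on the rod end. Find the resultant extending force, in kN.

Cap-side area A_cap = π/4 × (184 mm)² = 26590 mm^2
Rod-side annular area A_ann = π/4 × (184² − 118²) = 15650 mm^2
Net thrust = P_cap·A_cap − P_rod·A_ann = 489.3 kN − 78.74 kN

F ≈ 411 kN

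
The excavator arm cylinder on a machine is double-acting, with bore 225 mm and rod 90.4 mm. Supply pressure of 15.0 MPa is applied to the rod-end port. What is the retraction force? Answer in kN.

F ≈ 500 kN

Rod-side annular area A_ann = π/4 × (225² − 90.4²) = 33340 mm^2
On retraction the pressure acts on the annular area (bore minus rod).
F = P × A_ann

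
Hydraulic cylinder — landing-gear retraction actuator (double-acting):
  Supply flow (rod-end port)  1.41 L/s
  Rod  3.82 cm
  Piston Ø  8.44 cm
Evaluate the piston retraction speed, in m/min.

v ≈ 19.0 m/min

Rod-side annular area A_ann = π/4 × (8.44² − 3.82²) = 44.49 cm^2
Flow into the rod-end port fills the annular volume.
v = Q / A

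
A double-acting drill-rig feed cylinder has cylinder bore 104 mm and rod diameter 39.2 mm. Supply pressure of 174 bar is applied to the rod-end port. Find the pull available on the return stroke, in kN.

F ≈ 127 kN

Rod-side annular area A_ann = π/4 × (104² − 39.2²) = 7288 mm^2
On retraction the pressure acts on the annular area (bore minus rod).
F = P × A_ann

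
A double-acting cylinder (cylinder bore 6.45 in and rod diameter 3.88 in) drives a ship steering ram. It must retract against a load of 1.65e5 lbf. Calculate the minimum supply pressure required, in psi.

P ≈ 7910 psi

Rod-side annular area A_ann = π/4 × (6.45² − 3.88²) = 20.85 in^2
Retraction: pressure acts on the annular area.
P = F / A = 1.65e5 lbf / A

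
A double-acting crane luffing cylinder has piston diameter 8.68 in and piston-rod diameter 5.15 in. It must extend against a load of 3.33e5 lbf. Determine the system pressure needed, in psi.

P ≈ 5630 psi

Cap-side area A_cap = π/4 × (8.68 in)² = 59.17 in^2
P = F / A = 3.33e5 lbf / A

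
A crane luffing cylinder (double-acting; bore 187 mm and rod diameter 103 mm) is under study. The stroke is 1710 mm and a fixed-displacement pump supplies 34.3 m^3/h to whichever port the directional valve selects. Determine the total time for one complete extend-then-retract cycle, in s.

t ≈ 8.36 s

Cap-side area A_cap = π/4 × (187 mm)² = 27460 mm^2
Rod-side annular area A_ann = π/4 × (187² − 103²) = 19130 mm^2
t_ext = A_cap·L/Q = 4.929 s
t_ret = A_ann·L/Q = 3.434 s
t_cycle = t_ext + t_ret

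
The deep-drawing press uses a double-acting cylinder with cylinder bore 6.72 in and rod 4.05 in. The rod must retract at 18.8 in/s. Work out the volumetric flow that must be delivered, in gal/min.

Rod-side annular area A_ann = π/4 × (6.72² − 4.05²) = 22.58 in^2
Q = A × v

Q ≈ 110 gal/min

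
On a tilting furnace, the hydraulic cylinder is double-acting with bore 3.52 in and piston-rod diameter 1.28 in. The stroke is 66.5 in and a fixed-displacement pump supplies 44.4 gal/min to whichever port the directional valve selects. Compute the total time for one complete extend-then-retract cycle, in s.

Cap-side area A_cap = π/4 × (3.52 in)² = 9.731 in^2
Rod-side annular area A_ann = π/4 × (3.52² − 1.28²) = 8.445 in^2
t_ext = A_cap·L/Q = 3.786 s
t_ret = A_ann·L/Q = 3.285 s
t_cycle = t_ext + t_ret

t ≈ 7.07 s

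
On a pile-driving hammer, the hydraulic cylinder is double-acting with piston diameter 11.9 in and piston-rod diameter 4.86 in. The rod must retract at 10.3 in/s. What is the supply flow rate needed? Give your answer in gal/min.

Q ≈ 248 gal/min

Rod-side annular area A_ann = π/4 × (11.9² − 4.86²) = 92.67 in^2
Q = A × v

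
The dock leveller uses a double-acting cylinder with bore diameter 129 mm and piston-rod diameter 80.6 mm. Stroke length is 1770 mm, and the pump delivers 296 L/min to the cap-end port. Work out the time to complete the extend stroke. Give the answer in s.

t ≈ 4.69 s

Cap-side area A_cap = π/4 × (129 mm)² = 13070 mm^2
Swept volume V = A × L; t = V / Q = A·L / Q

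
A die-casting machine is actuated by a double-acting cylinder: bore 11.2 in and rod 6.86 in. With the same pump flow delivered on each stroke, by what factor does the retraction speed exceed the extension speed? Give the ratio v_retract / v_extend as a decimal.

Cap-side area A_cap = π/4 × (11.2 in)² = 98.52 in^2
Rod-side annular area A_ann = π/4 × (11.2² − 6.86²) = 61.56 in^2
For equal Q, v ∝ 1/A, so v_ret/v_ext = A_cap/A_ann.

v_ret/v_ext ≈ 1.60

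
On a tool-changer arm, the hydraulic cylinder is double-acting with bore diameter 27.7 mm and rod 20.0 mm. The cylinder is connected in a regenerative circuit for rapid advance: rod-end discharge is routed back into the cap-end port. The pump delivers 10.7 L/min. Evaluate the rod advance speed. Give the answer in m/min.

v ≈ 34.1 m/min

In regeneration the rod-end outflow joins the pump flow into the cap end, so the net volume the pump must supply per unit advance equals the rod cross-section area.
Rod cross-section A_rod = π/4 × (20.0 mm)² = 314.2 mm^2
v = Q_pump / A_rod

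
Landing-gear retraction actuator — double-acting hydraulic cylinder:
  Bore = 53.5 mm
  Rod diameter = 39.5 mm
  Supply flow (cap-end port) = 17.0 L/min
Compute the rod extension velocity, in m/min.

v ≈ 7.56 m/min

Cap-side area A_cap = π/4 × (53.5 mm)² = 2248 mm^2
v = Q / A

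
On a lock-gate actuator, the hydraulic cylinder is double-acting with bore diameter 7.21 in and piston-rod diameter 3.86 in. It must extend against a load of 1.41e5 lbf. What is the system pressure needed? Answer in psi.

P ≈ 3450 psi

Cap-side area A_cap = π/4 × (7.21 in)² = 40.83 in^2
P = F / A = 1.41e5 lbf / A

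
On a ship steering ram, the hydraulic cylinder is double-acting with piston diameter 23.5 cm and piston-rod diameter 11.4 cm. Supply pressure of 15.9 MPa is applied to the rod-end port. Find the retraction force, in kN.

Rod-side annular area A_ann = π/4 × (23.5² − 11.4²) = 331.7 cm^2
On retraction the pressure acts on the annular area (bore minus rod).
F = P × A_ann

F ≈ 527 kN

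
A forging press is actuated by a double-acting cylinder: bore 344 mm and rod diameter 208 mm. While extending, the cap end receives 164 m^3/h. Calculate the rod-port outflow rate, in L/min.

Q_out ≈ 1730 L/min

Cap-side area A_cap = π/4 × (344 mm)² = 92940 mm^2
Rod-side annular area A_ann = π/4 × (344² − 208²) = 58960 mm^2
Piston speed v = Q_in/A_cap; rod-end outflow Q_out = v × A_ann = Q_in × A_ann/A_cap.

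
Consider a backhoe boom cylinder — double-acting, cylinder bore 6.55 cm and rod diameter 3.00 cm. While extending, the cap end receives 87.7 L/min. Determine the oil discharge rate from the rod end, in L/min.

Q_out ≈ 69.3 L/min

Cap-side area A_cap = π/4 × (6.55 cm)² = 33.70 cm^2
Rod-side annular area A_ann = π/4 × (6.55² − 3.00²) = 26.63 cm^2
Piston speed v = Q_in/A_cap; rod-end outflow Q_out = v × A_ann = Q_in × A_ann/A_cap.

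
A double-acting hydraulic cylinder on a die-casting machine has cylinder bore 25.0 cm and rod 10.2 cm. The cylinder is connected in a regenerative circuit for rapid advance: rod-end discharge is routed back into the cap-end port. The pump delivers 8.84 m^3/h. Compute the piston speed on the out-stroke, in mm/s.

v ≈ 301 mm/s

In regeneration the rod-end outflow joins the pump flow into the cap end, so the net volume the pump must supply per unit advance equals the rod cross-section area.
Rod cross-section A_rod = π/4 × (10.2 cm)² = 81.71 cm^2
v = Q_pump / A_rod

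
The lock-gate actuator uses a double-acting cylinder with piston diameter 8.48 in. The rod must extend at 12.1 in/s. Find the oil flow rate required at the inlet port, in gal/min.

Q ≈ 178 gal/min

Cap-side area A_cap = π/4 × (8.48 in)² = 56.48 in^2
Q = A × v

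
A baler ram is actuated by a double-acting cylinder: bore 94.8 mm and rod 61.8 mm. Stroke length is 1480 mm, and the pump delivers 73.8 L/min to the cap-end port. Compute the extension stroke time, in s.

Cap-side area A_cap = π/4 × (94.8 mm)² = 7058 mm^2
Swept volume V = A × L; t = V / Q = A·L / Q

t ≈ 8.49 s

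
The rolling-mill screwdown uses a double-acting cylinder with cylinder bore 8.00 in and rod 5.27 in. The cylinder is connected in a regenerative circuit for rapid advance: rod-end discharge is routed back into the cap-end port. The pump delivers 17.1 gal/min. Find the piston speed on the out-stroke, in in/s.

v ≈ 3.02 in/s

In regeneration the rod-end outflow joins the pump flow into the cap end, so the net volume the pump must supply per unit advance equals the rod cross-section area.
Rod cross-section A_rod = π/4 × (5.27 in)² = 21.81 in^2
v = Q_pump / A_rod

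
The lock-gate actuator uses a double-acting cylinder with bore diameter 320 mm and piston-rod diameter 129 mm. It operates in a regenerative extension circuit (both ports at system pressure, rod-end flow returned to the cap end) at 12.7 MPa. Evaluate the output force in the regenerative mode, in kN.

F ≈ 166 kN

With equal pressure on both faces, forces on the annular region cancel; the net push is pressure × rod cross-section.
Rod cross-section A_rod = π/4 × (129 mm)² = 13070 mm^2
F = P × A_rod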